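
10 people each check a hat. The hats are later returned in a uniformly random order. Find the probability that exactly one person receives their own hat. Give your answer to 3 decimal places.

0.368

Choose which one is fixed: C(10,1) = 10 ways.
The remaining 9 must have no fixed point: D(9) = 133496.
P = 10·133496/3628800 = 16687/45360 ≈ 0.368.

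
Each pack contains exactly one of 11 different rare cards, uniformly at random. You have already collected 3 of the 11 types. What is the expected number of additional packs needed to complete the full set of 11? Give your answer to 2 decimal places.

29.90

Starting from 3 distinct types, each trial gives a new one with probability (11−i)/11 when i types are held, so the wait for the next new type is 11/(11−i).
E = 11/8 + 11/7 + 11/6 + 11/5 + 11/4 + 11/3 + 11/2 + 11/1 = 8371/280 ≈ 29.90.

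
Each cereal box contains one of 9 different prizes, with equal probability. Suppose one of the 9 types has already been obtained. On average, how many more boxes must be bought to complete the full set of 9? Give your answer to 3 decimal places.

24.461

Starting from 1 distinct type, each trial gives a new one with probability (9−i)/9 when i types are held, so the wait for the next new type is 9/(9−i).
E = 9/8 + 9/7 + 9/6 + 9/5 + 9/4 + 9/3 + 9/2 + 9/1 = 6849/280 ≈ 24.461.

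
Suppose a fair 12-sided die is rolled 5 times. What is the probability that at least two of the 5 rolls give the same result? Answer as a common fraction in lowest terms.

P(all 5 different) = 12/12 · 11/12 · ··· · 8/12 = 55/144.
P(at least two equal) = 1 − 55/144 = 89/144.

89/144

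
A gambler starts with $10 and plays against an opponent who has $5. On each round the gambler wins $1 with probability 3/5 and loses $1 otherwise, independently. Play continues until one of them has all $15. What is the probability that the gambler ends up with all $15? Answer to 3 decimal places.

Let r = q/p = (2/5)/(3/5) = 2/3. The recurrence P(i) = p·P(i+1) + q·P(i−1) with P(0)=0, P(15)=1 gives P(i) = (1 − r^i)/(1 − r^15).
P(10) = (1 − (2/3)^10) / (1 − (2/3)^15) = 66825/67849 ≈ 0.985.

0.985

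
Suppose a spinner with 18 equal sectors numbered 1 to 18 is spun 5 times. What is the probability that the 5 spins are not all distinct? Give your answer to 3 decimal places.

P(all 5 different) = 18/18 · 17/18 · ··· · 14/18 ≈ 0.544.
P(at least two equal) = 1 − 0.544 = 0.456.

0.456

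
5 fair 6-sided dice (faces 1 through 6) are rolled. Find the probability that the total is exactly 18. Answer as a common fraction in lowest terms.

There are 6^5 = 7776 equally likely outcomes.
The number of ordered 5-tuples from {1,…,6} summing to 18 is 780.
P(sum = 18) = 780/7776 = 65/648.

65/648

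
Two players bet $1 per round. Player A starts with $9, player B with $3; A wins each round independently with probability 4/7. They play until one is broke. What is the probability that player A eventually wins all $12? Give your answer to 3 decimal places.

0.955

Let r = q/p = (3/7)/(4/7) = 3/4. The recurrence P(i) = p·P(i+1) + q·P(i−1) with P(0)=0, P(12)=1 gives P(i) = (1 − r^i)/(1 − r^12).
P(9) = (1 − (3/4)^9) / (1 − (3/4)^12) = 419392/439075 ≈ 0.955.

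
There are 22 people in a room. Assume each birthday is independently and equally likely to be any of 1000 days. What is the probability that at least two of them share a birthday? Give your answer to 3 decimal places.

It's easier to compute the probability that all 22 are distinct.
P(all distinct) = 1000/1000 · 999/1000 · ··· · 979/1000 ≈ 0.792.
So the probability of at least one match is 1 − 0.792 = 0.208.

0.208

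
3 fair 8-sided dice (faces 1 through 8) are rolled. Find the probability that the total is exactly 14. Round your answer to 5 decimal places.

0.09375

There are 8^3 = 512 equally likely outcomes.
The number of ordered 3-tuples from {1,…,8} summing to 14 is 48.
P(sum = 14) = 48/512 = 3/32 ≈ 0.09375.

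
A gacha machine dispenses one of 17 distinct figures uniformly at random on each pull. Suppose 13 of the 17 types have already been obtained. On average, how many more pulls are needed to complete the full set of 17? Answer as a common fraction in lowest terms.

425/12

Starting from 13 distinct types, each trial gives a new one with probability (17−i)/17 when i types are held, so the wait for the next new type is 17/(17−i).
E = 17/4 + 17/3 + 17/2 + 17/1 = 425/12.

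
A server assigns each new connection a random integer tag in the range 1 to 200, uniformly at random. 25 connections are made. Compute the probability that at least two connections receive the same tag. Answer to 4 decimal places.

0.7910

It's easier to compute the probability that all 25 are distinct.
P(all distinct) = 200/200 · 199/200 · ··· · 176/200 ≈ 0.2090.
So the probability of at least one match is 1 − 0.2090 = 0.7910.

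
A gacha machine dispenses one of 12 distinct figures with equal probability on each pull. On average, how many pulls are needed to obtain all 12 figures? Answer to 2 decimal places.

After i distinct types are collected, each trial gives a new one with probability (12−i)/12, so the expected wait for the next new type is 12/(12−i).
E = 12/12 + 12/11 + 12/10 + 12/9 + 12/8 + 12/7 + 12/6 + 12/5 + 12/4 + 12/3 + 12/2 + 12/1 = 86021/2310 ≈ 37.24.

37.24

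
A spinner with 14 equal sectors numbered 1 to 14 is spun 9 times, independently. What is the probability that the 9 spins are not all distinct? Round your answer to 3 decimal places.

P(all 9 different) = 14/14 · 13/14 · ··· · 6/14 ≈ 0.035.
P(at least two equal) = 1 − 0.035 = 0.965.

0.965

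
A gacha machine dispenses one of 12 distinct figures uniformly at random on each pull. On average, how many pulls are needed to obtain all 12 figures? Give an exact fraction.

After i distinct types are collected, each trial gives a new one with probability (12−i)/12, so the expected wait for the next new type is 12/(12−i).
E = 12/12 + 12/11 + 12/10 + 12/9 + 12/8 + 12/7 + 12/6 + 12/5 + 12/4 + 12/3 + 12/2 + 12/1 = 86021/2310.

86021/2310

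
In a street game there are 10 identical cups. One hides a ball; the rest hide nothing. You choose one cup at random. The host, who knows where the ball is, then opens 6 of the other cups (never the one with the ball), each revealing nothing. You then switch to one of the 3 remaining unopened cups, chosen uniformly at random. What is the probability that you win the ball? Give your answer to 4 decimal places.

0.3000

Your original cup holds the ball with probability 1/10, so the other 9 collectively hold it with probability 9/10.
The host can always find 6 empty cups to open, so the reveals don't change that 9/10; it is now spread over the 3 remaining unopened cups.
P(win by switching) = (9/10) · (1/3) = 3/10 ≈ 0.3000.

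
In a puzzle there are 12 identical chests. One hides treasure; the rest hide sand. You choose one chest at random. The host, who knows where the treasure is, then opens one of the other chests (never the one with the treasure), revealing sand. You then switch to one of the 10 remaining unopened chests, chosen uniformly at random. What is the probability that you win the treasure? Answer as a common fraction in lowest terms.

11/120

Your original chest holds the treasure with probability 1/12, so the other 11 collectively hold it with probability 11/12.
The host can always find an empty chest to open, so this doesn't change that 11/12; it is now spread over the 10 remaining unopened chests.
P(win by switching) = (11/12) · (1/10) = 11/120.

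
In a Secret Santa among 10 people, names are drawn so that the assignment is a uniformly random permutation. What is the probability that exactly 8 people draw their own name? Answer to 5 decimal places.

0.00001

Choose which 8 of the 10 are fixed: C(10,8) = 45 ways.
The remaining 2 must have no fixed point: D(2) = 1.
P = 45·1/3628800 = 1/80640 ≈ 0.00001.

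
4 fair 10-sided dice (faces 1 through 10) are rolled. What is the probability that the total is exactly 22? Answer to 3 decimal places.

There are 10^4 = 10000 equally likely outcomes.
The number of ordered 4-tuples from {1,…,10} summing to 22 is 670.
P(sum = 22) = 670/10000 = 67/1000 ≈ 0.067.

0.067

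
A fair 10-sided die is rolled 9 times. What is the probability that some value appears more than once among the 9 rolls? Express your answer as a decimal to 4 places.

0.9964

P(all 9 different) = 10/10 · 9/10 · ··· · 2/10 ≈ 0.0036.
P(at least two equal) = 1 − 0.0036 = 0.9964.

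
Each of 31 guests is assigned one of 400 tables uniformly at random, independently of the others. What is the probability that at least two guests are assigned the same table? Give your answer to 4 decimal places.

0.6968

It's easier to compute the probability that all 31 are distinct.
P(all distinct) = 400/400 · 399/400 · ··· · 370/400 ≈ 0.3032.
So the probability of at least one match is 1 − 0.3032 = 0.6968.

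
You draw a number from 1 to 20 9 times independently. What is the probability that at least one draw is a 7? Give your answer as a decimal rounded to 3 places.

0.370

P(no draw is a 7) = (19/20)^9 ≈ 0.630.
P(at least one) = 1 − 0.630 = 0.370.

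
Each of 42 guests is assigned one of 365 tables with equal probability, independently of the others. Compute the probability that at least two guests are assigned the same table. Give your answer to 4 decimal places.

It's easier to compute the probability that all 42 are distinct.
P(all distinct) = 365/365 · 364/365 · ··· · 324/365 ≈ 0.0860.
So the probability of at least one match is 1 − 0.0860 = 0.9140.

0.9140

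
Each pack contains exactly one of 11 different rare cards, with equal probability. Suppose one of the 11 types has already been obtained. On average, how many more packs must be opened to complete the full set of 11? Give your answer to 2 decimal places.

32.22

Starting from 1 distinct type, each trial gives a new one with probability (11−i)/11 when i types are held, so the wait for the next new type is 11/(11−i).
E = 11/10 + 11/9 + 11/8 + 11/7 + 11/6 + 11/5 + 11/4 + 11/3 + 11/2 + 11/1 = 81191/2520 ≈ 32.22.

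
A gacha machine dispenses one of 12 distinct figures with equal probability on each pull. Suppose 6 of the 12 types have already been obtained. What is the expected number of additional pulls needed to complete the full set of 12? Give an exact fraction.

147/5

Starting from 6 distinct types, each trial gives a new one with probability (12−i)/12 when i types are held, so the wait for the next new type is 12/(12−i).
E = 12/6 + 12/5 + 12/4 + 12/3 + 12/2 + 12/1 = 147/5.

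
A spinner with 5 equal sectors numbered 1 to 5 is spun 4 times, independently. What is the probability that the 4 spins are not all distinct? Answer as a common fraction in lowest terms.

101/125

P(all 4 different) = 5/5 · 4/5 · ··· · 2/5 = 24/125.
P(at least two equal) = 1 − 24/125 = 101/125.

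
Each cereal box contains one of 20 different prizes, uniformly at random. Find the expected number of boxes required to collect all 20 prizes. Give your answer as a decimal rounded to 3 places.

After i distinct types are collected, each trial gives a new one with probability (20−i)/20, so the expected wait for the next new type is 20/(20−i).
E = 20/20 + 20/19 + 20/18 + 20/17 + 20/16 + 20/15 + 20/14 + 20/13 + 20/12 + 20/11 + 20/10 + 20/9 + 20/8 + 20/7 + 20/6 + 20/5 + 20/4 + 20/3 + 20/2 + 20/1 = 279175675/3879876 ≈ 71.955.

71.955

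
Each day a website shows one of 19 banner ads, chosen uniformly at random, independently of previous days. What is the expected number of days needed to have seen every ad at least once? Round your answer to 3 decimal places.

After i distinct types are collected, each trial gives a new one with probability (19−i)/19, so the expected wait for the next new type is 19/(19−i).
E = 19/19 + 19/18 + 19/17 + 19/16 + 19/15 + 19/14 + 19/13 + 19/12 + 19/11 + 19/10 + 19/9 + 19/8 + 19/7 + 19/6 + 19/5 + 19/4 + 19/3 + 19/2 + 19/1 = 275295799/4084080 ≈ 67.407.

67.407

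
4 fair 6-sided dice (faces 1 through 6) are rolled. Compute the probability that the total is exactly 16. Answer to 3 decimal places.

There are 6^4 = 1296 equally likely outcomes.
The number of ordered 4-tuples from {1,…,6} summing to 16 is 125.
P(sum = 16) = 125/1296 ≈ 0.096.

0.096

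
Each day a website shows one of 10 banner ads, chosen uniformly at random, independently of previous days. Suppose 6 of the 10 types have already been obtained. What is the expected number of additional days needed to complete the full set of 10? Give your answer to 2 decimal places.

20.83

Starting from 6 distinct types, each trial gives a new one with probability (10−i)/10 when i types are held, so the wait for the next new type is 10/(10−i).
E = 10/4 + 10/3 + 10/2 + 10/1 = 125/6 ≈ 20.83.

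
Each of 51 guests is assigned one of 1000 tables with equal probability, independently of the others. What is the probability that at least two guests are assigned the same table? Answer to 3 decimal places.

It's easier to compute the probability that all 51 are distinct.
P(all distinct) = 1000/1000 · 999/1000 · ··· · 950/1000 ≈ 0.273.
So the probability of at least one match is 1 − 0.273 = 0.727.

0.727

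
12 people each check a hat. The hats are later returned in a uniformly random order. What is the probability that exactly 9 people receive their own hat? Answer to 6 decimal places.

Choose which 9 of the 12 are fixed: C(12,9) = 220 ways.
The remaining 3 must have no fixed point: D(3) = 2.
P = 220·2/479001600 = 1/1088640 ≈ 0.000001.

0.000001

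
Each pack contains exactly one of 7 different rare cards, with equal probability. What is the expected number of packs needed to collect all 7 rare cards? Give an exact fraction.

After i distinct types are collected, each trial gives a new one with probability (7−i)/7, so the expected wait for the next new type is 7/(7−i).
E = 7/7 + 7/6 + 7/5 + 7/4 + 7/3 + 7/2 + 7/1 = 363/20.

363/20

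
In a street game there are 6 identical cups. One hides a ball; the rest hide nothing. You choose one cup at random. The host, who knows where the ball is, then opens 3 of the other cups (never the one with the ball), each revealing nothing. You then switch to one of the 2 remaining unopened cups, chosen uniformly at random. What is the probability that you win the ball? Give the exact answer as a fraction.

5/12

Your original cup holds the ball with probability 1/6, so the other 5 collectively hold it with probability 5/6.
The host can always find 3 empty cups to open, so the reveals don't change that 5/6; it is now spread over the 2 remaining unopened cups.
P(win by switching) = (5/6) · (1/2) = 5/12.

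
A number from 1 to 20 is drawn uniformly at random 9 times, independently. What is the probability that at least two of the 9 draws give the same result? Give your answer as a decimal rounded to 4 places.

P(all 9 different) = 20/20 · 19/20 · ··· · 12/20 ≈ 0.1190.
P(at least two equal) = 1 − 0.1190 = 0.8810.

0.8810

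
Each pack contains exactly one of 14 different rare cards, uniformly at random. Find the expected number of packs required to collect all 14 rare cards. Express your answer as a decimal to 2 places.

After i distinct types are collected, each trial gives a new one with probability (14−i)/14, so the expected wait for the next new type is 14/(14−i).
E = 14/14 + 14/13 + 14/12 + 14/11 + 14/10 + 14/9 + 14/8 + 14/7 + 14/6 + 14/5 + 14/4 + 14/3 + 14/2 + 14/1 = 1171733/25740 ≈ 45.52.

45.52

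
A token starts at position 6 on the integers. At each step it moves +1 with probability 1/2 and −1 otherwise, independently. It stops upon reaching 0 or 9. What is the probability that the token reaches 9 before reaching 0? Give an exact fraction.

2/3

With a fair step, P(i) = ½P(i−1) + ½P(i+1) with P(0)=0, P(9)=1 has the linear solution P(i) = i/9.
P(6) = 6/9 = 2/3.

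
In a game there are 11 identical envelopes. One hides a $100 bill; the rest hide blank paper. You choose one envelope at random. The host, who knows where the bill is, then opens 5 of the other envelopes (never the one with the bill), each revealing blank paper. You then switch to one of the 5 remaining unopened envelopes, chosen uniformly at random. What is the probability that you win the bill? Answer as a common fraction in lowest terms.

Your original envelope holds the bill with probability 1/11, so the other 10 collectively hold it with probability 10/11.
The host can always find 5 empty envelopes to open, so the reveals don't change that 10/11; it is now spread over the 5 remaining unopened envelopes.
P(win by switching) = (10/11) · (1/5) = 2/11.

2/11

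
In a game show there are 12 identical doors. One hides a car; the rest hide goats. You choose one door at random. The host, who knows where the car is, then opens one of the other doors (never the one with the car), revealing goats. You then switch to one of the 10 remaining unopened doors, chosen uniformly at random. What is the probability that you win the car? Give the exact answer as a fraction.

11/120

Your original door holds the car with probability 1/12, so the other 11 collectively hold it with probability 11/12.
The host can always find an empty door to open, so this doesn't change that 11/12; it is now spread over the 10 remaining unopened doors.
P(win by switching) = (11/12) · (1/10) = 11/120.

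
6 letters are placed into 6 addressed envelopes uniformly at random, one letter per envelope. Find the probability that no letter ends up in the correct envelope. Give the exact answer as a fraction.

This is the derangement probability: permutations of 6 with no fixed point.
D(6) = 6! · (1 − 1/1! + 1/2! − ··· + (−1)^6/6!) = 265.
P = 265/720 = 53/144.

53/144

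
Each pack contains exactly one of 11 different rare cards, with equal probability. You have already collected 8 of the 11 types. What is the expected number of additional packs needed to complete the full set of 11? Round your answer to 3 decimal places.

20.167

Starting from 8 distinct types, each trial gives a new one with probability (11−i)/11 when i types are held, so the wait for the next new type is 11/(11−i).
E = 11/3 + 11/2 + 11/1 = 121/6 ≈ 20.167.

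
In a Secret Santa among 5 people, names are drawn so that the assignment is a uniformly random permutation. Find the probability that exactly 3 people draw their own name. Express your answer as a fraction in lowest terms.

Choose which 3 of the 5 are fixed: C(5,3) = 10 ways.
The remaining 2 must have no fixed point: D(2) = 1.
P = 10·1/120 = 1/12.

1/12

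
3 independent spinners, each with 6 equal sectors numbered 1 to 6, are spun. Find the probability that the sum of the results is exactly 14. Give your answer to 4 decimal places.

0.0694

There are 6^3 = 216 equally likely outcomes.
The number of ordered 3-tuples from {1,…,6} summing to 14 is 15.
P(sum = 14) = 15/216 = 5/72 ≈ 0.0694.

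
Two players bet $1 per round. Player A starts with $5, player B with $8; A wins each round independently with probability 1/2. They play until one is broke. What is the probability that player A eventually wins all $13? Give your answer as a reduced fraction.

With a fair step, P(i) = ½P(i−1) + ½P(i+1) with P(0)=0, P(13)=1 has the linear solution P(i) = i/13.
P(5) = 5/13.

5/13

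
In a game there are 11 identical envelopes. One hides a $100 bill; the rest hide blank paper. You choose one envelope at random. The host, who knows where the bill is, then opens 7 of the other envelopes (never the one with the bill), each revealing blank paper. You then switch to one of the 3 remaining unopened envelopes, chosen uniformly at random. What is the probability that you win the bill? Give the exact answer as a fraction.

Your original envelope holds the bill with probability 1/11, so the other 10 collectively hold it with probability 10/11.
The host can always find 7 empty envelopes to open, so the reveals don't change that 10/11; it is now spread over the 3 remaining unopened envelopes.
P(win by switching) = (10/11) · (1/3) = 10/33.

10/33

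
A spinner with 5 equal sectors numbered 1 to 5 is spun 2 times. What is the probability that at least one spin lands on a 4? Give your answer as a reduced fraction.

9/25

P(no spin lands on a 4) = (4/5)^2 = 16/25.
P(at least one) = 1 − 16/25 = 9/25.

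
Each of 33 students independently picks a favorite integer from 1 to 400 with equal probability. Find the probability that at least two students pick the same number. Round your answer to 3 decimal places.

0.743

It's easier to compute the probability that all 33 are distinct.
P(all distinct) = 400/400 · 399/400 · ··· · 368/400 ≈ 0.257.
So the probability of at least one match is 1 − 0.257 = 0.743.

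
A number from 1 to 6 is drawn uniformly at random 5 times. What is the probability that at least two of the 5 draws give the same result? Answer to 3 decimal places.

P(all 5 different) = 6/6 · 5/6 · ··· · 2/6 ≈ 0.093.
P(at least two equal) = 1 − 0.093 = 0.907.

0.907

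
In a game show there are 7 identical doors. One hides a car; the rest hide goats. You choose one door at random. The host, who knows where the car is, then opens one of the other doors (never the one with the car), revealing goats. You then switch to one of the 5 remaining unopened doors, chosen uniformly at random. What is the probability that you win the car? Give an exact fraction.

6/35

Your original door holds the car with probability 1/7, so the other 6 collectively hold it with probability 6/7.
The host can always find an empty door to open, so this doesn't change that 6/7; it is now spread over the 5 remaining unopened doors.
P(win by switching) = (6/7) · (1/5) = 6/35.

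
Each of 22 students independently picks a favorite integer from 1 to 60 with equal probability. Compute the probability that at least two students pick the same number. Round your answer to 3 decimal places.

0.988

It's easier to compute the probability that all 22 are distinct.
P(all distinct) = 60/60 · 59/60 · ··· · 39/60 ≈ 0.012.
So the probability of at least one match is 1 − 0.012 = 0.988.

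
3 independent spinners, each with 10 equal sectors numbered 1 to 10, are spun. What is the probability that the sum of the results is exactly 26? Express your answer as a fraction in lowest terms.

There are 10^3 = 1000 equally likely outcomes.
The number of ordered 3-tuples from {1,…,10} summing to 26 is 15.
P(sum = 26) = 15/1000 = 3/200.

3/200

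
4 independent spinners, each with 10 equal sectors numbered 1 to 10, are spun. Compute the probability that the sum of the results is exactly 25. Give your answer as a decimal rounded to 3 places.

There are 10^4 = 10000 equally likely outcomes.
The number of ordered 4-tuples from {1,…,10} summing to 25 is 592.
P(sum = 25) = 592/10000 = 37/625 ≈ 0.059.

0.059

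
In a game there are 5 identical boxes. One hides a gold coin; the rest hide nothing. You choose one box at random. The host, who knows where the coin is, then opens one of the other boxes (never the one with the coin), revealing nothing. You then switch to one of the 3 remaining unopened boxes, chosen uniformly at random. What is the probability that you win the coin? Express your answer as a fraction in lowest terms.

Your original box holds the coin with probability 1/5, so the other 4 collectively hold it with probability 4/5.
The host can always find an empty box to open, so this doesn't change that 4/5; it is now spread over the 3 remaining unopened boxes.
P(win by switching) = (4/5) · (1/3) = 4/15.

4/15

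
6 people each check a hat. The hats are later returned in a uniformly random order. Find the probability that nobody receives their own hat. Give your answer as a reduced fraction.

This is the derangement probability: permutations of 6 with no fixed point.
D(6) = 6! · (1 − 1/1! + 1/2! − ··· + (−1)^6/6!) = 265.
P = 265/720 = 53/144.

53/144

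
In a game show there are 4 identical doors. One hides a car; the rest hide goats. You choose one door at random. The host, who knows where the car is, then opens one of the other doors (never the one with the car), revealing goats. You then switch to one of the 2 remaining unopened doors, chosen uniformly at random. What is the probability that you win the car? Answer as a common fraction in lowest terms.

3/8

Your original door holds the car with probability 1/4, so the other 3 collectively hold it with probability 3/4.
The host can always find an empty door to open, so this doesn't change that 3/4; it is now spread over the 2 remaining unopened doors.
P(win by switching) = (3/4) · (1/2) = 3/8.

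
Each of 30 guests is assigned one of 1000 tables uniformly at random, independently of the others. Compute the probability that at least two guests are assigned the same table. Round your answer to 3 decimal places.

It's easier to compute the probability that all 30 are distinct.
P(all distinct) = 1000/1000 · 999/1000 · ··· · 971/1000 ≈ 0.644.
So the probability of at least one match is 1 − 0.644 = 0.356.

0.356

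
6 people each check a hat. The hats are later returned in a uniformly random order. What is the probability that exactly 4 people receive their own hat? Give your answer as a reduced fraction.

Choose which 4 of the 6 are fixed: C(6,4) = 15 ways.
The remaining 2 must have no fixed point: D(2) = 1.
P = 15·1/720 = 1/48.

1/48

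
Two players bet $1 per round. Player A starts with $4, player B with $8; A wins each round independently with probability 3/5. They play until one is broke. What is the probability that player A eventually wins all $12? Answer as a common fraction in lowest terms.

6561/8113

Let r = q/p = (2/5)/(3/5) = 2/3. The recurrence P(i) = p·P(i+1) + q·P(i−1) with P(0)=0, P(12)=1 gives P(i) = (1 − r^i)/(1 − r^12).
P(4) = (1 − (2/3)^4) / (1 − (2/3)^12) = 6561/8113.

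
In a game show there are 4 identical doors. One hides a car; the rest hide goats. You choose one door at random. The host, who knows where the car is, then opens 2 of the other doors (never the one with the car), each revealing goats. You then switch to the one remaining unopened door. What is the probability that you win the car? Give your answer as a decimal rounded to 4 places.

Your original door holds the car with probability 1/4, so the other 3 collectively hold it with probability 3/4.
The host can always find 2 empty doors to open, so the reveals don't change that 3/4; it is now spread over the 1 remaining unopened door.
P(win by switching) = (3/4) · (1/1) = 3/4 ≈ 0.7500.

0.7500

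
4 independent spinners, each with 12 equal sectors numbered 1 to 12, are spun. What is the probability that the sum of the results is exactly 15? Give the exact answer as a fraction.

There are 12^4 = 20736 equally likely outcomes.
The number of ordered 4-tuples from {1,…,12} summing to 15 is 364.
P(sum = 15) = 364/20736 = 91/5184.

91/5184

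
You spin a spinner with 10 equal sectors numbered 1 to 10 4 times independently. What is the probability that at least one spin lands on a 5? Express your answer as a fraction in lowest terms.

3439/10000

P(no spin lands on a 5) = (9/10)^4 = 6561/10000.
P(at least one) = 1 − 6561/10000 = 3439/10000.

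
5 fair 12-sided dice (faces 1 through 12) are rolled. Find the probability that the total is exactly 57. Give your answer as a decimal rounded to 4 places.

0.0001

There are 12^5 = 248832 equally likely outcomes.
The number of ordered 5-tuples from {1,…,12} summing to 57 is 35.
P(sum = 57) = 35/248832 ≈ 0.0001.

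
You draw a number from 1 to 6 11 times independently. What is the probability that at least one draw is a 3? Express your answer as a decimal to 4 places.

P(no draw is a 3) = (5/6)^11 ≈ 0.1346.
P(at least one) = 1 − 0.1346 = 0.8654.

0.8654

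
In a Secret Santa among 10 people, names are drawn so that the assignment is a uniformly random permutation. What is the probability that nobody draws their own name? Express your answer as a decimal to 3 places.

This is the derangement probability: permutations of 10 with no fixed point.
D(10) = 10! · (1 − 1/1! + 1/2! − ··· + (−1)^10/10!) = 1334961.
P = 1334961/3628800 = 16481/44800 ≈ 0.368.

0.368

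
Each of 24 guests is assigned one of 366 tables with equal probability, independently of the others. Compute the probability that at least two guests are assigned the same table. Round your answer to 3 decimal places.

0.537

It's easier to compute the probability that all 24 are distinct.
P(all distinct) = 366/366 · 365/366 · ··· · 343/366 ≈ 0.463.
So the probability of at least one match is 1 − 0.463 = 0.537.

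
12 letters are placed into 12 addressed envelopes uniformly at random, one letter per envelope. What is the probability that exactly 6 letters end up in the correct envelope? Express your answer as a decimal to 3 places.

Choose which 6 of the 12 are fixed: C(12,6) = 924 ways.
The remaining 6 must have no fixed point: D(6) = 265.
P = 924·265/479001600 = 53/103680 ≈ 0.001.

0.001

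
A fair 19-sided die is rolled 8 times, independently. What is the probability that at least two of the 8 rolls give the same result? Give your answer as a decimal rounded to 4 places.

0.8206

P(all 8 different) = 19/19 · 18/19 · ··· · 12/19 ≈ 0.1794.
P(at least two equal) = 1 − 0.1794 = 0.8206.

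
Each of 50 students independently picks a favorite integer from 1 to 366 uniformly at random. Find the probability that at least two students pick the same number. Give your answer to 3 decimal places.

It's easier to compute the probability that all 50 are distinct.
P(all distinct) = 366/366 · 365/366 · ··· · 317/366 ≈ 0.030.
So the probability of at least one match is 1 − 0.030 = 0.970.

0.970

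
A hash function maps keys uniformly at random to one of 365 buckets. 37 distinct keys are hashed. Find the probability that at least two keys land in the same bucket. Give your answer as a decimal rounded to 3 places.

It's easier to compute the probability that all 37 are distinct.
P(all distinct) = 365/365 · 364/365 · ··· · 329/365 ≈ 0.151.
So the probability of at least one match is 1 − 0.151 = 0.849.

0.849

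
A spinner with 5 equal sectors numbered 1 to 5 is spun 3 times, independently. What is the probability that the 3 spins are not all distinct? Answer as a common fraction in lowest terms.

13/25

P(all 3 different) = 5/5 · 4/5 · ··· · 3/5 = 12/25.
P(at least two equal) = 1 − 12/25 = 13/25.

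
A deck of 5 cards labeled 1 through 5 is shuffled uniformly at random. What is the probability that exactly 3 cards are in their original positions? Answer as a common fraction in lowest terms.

1/12

Choose which 3 of the 5 are fixed: C(5,3) = 10 ways.
The remaining 2 must have no fixed point: D(2) = 1.
P = 10·1/120 = 1/12.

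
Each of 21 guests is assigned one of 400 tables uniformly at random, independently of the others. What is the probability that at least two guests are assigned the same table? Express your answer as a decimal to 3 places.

It's easier to compute the probability that all 21 are distinct.
P(all distinct) = 400/400 · 399/400 · ··· · 380/400 ≈ 0.586.
So the probability of at least one match is 1 − 0.586 = 0.414.

0.414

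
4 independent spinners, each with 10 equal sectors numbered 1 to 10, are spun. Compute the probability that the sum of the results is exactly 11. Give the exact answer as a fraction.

3/250

There are 10^4 = 10000 equally likely outcomes.
The number of ordered 4-tuples from {1,…,10} summing to 11 is 120.
P(sum = 11) = 120/10000 = 3/250.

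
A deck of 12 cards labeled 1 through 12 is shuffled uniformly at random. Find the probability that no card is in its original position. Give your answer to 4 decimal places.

0.3679

This is the derangement probability: permutations of 12 with no fixed point.
D(12) = 12! · (1 − 1/1! + 1/2! − ··· + (−1)^12/12!) = 176214841.
P = 176214841/479001600 = 16019531/43545600 ≈ 0.3679.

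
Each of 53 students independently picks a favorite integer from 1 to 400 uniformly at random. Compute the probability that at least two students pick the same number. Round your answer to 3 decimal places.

0.973

It's easier to compute the probability that all 53 are distinct.
P(all distinct) = 400/400 · 399/400 · ··· · 348/400 ≈ 0.027.
So the probability of at least one match is 1 − 0.027 = 0.973.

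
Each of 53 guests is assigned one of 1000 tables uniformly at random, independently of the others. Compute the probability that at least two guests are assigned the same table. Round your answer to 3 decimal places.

0.754

It's easier to compute the probability that all 53 are distinct.
P(all distinct) = 1000/1000 · 999/1000 · ··· · 948/1000 ≈ 0.246.
So the probability of at least one match is 1 − 0.246 = 0.754.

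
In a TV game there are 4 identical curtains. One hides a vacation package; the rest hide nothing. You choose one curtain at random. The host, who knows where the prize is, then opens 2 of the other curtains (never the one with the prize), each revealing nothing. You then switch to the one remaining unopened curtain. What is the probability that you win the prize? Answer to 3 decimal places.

0.750

Your original curtain holds the prize with probability 1/4, so the other 3 collectively hold it with probability 3/4.
The host can always find 2 empty curtains to open, so the reveals don't change that 3/4; it is now spread over the 1 remaining unopened curtain.
P(win by switching) = (3/4) · (1/1) = 3/4 ≈ 0.750.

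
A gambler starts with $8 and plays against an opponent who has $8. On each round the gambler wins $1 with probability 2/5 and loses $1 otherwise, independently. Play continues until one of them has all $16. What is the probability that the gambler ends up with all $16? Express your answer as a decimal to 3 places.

0.038

Let r = q/p = (3/5)/(2/5) = 3/2. The recurrence P(i) = p·P(i+1) + q·P(i−1) with P(0)=0, P(16)=1 gives P(i) = (1 − r^i)/(1 − r^16).
P(8) = (1 − (3/2)^8) / (1 − (3/2)^16) = 256/6817 ≈ 0.038.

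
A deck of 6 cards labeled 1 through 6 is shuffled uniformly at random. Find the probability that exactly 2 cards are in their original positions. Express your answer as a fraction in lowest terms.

Choose which 2 of the 6 are fixed: C(6,2) = 15 ways.
The remaining 4 must have no fixed point: D(4) = 9.
P = 15·9/720 = 3/16.

3/16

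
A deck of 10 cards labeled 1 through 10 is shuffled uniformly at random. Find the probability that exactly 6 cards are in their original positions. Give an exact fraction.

1/1920

Choose which 6 of the 10 are fixed: C(10,6) = 210 ways.
The remaining 4 must have no fixed point: D(4) = 9.
P = 210·9/3628800 = 1/1920.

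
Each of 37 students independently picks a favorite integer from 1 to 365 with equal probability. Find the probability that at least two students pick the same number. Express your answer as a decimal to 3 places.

It's easier to compute the probability that all 37 are distinct.
P(all distinct) = 365/365 · 364/365 · ··· · 329/365 ≈ 0.151.
So the probability of at least one match is 1 − 0.151 = 0.849.

0.849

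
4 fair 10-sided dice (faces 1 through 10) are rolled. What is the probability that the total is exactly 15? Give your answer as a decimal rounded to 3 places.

There are 10^4 = 10000 equally likely outcomes.
The number of ordered 4-tuples from {1,…,10} summing to 15 is 348.
P(sum = 15) = 348/10000 = 87/2500 ≈ 0.035.

0.035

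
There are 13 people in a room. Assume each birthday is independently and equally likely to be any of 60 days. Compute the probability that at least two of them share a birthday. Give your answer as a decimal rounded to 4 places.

0.7537

It's easier to compute the probability that all 13 are distinct.
P(all distinct) = 60/60 · 59/60 · ··· · 48/60 ≈ 0.2463.
So the probability of at least one match is 1 − 0.2463 = 0.7537.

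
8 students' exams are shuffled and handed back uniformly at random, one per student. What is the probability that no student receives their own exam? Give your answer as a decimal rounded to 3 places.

0.368

This is the derangement probability: permutations of 8 with no fixed point.
D(8) = 8! · (1 − 1/1! + 1/2! − ··· + (−1)^8/8!) = 14833.
P = 14833/40320 = 2119/5760 ≈ 0.368.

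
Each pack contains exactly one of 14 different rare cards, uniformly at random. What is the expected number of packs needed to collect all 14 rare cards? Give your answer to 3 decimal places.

After i distinct types are collected, each trial gives a new one with probability (14−i)/14, so the expected wait for the next new type is 14/(14−i).
E = 14/14 + 14/13 + 14/12 + 14/11 + 14/10 + 14/9 + 14/8 + 14/7 + 14/6 + 14/5 + 14/4 + 14/3 + 14/2 + 14/1 = 1171733/25740 ≈ 45.522.

45.522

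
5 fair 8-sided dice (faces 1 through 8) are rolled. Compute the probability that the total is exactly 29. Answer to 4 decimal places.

0.0363

There are 8^5 = 32768 equally likely outcomes.
The number of ordered 5-tuples from {1,…,8} summing to 29 is 1190.
P(sum = 29) = 1190/32768 = 595/16384 ≈ 0.0363.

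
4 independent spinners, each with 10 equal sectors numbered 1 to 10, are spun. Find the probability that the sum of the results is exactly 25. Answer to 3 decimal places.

There are 10^4 = 10000 equally likely outcomes.
The number of ordered 4-tuples from {1,…,10} summing to 25 is 592.
P(sum = 25) = 592/10000 = 37/625 ≈ 0.059.

0.059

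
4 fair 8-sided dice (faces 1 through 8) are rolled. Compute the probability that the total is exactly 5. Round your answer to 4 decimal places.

There are 8^4 = 4096 equally likely outcomes.
The number of ordered 4-tuples from {1,…,8} summing to 5 is 4.
P(sum = 5) = 4/4096 = 1/1024 ≈ 0.0010.

0.0010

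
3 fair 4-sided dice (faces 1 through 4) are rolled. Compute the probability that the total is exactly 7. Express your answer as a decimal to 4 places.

There are 4^3 = 64 equally likely outcomes.
The number of ordered 3-tuples from {1,…,4} summing to 7 is 12.
P(sum = 7) = 12/64 = 3/16 ≈ 0.1875.

0.1875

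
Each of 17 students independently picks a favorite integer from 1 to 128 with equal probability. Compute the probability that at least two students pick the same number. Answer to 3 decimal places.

0.671

It's easier to compute the probability that all 17 are distinct.
P(all distinct) = 128/128 · 127/128 · ··· · 112/128 ≈ 0.329.
So the probability of at least one match is 1 − 0.329 = 0.671.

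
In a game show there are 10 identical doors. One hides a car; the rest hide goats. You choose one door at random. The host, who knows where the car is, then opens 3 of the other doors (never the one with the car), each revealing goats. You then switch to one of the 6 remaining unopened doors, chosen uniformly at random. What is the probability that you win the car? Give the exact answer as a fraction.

Your original door holds the car with probability 1/10, so the other 9 collectively hold it with probability 9/10.
The host can always find 3 empty doors to open, so the reveals don't change that 9/10; it is now spread over the 6 remaining unopened doors.
P(win by switching) = (9/10) · (1/6) = 3/20.

3/20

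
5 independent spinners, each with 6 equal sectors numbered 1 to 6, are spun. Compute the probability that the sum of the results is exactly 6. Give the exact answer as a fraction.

5/7776

There are 6^5 = 7776 equally likely outcomes.
The number of ordered 5-tuples from {1,…,6} summing to 6 is 5.
P(sum = 6) = 5/7776.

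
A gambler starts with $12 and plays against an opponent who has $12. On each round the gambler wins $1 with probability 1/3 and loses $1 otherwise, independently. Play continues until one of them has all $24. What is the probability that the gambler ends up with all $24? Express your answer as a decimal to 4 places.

Let r = q/p = (2/3)/(1/3) = 2. The recurrence P(i) = p·P(i+1) + q·P(i−1) with P(0)=0, P(24)=1 gives P(i) = (1 − r^i)/(1 − r^24).
P(12) = (1 − (2)^12) / (1 − (2)^24) = 1/4097 ≈ 0.0002.

0.0002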